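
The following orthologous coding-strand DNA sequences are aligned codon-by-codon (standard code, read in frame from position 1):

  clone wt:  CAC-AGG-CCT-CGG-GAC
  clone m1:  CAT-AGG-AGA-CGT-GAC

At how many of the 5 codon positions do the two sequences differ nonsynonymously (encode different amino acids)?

1

Codon 1: CAC His / CAT His — synonymous.
Codon 2: AGG Arg / AGG Arg — identical.
Codon 3: CCT Pro / AGA Arg — nonsynonymous.
Codon 4: CGG Arg / CGT Arg — synonymous.
Codon 5: GAC Asp / GAC Asp — identical.
Nonsynonymous differences: 1.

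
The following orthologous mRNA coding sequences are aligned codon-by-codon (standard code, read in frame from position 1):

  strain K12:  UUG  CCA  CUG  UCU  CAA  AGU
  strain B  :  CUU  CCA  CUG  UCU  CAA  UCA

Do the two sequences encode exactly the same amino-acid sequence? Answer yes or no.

yes

Codon 1: UUG Leu / CUU Leu — synonymous.
Codon 2: CCA Pro / CCA Pro — identical.
Codon 3: CUG Leu / CUG Leu — identical.
Codon 4: UCU Ser / UCU Ser — identical.
Codon 5: CAA Gln / CAA Gln — identical.
Codon 6: AGU Ser / UCA Ser — synonymous.
Nonsynonymous differences: 0 → same protein.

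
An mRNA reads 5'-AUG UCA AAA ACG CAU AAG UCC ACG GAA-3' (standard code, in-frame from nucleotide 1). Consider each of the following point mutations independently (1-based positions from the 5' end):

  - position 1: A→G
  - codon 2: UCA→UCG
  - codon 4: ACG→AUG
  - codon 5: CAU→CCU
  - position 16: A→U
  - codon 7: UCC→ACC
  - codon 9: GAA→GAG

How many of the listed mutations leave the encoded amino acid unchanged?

Codon 1: AUG (Met) → GUG (Val) — missense.
Codon 2: UCA (Ser) → UCG (Ser) — synonymous.
Codon 4: ACG (Thr) → AUG (Met) — missense.
Codon 5: CAU (His) → CCU (Pro) — missense.
Codon 6: AAG (Lys) → UAG (Stop) — nonsense.
Codon 7: UCC (Ser) → ACC (Thr) — missense.
Codon 9: GAA (Glu) → GAG (Glu) — synonymous.
Synonymous: 2 of 7.

2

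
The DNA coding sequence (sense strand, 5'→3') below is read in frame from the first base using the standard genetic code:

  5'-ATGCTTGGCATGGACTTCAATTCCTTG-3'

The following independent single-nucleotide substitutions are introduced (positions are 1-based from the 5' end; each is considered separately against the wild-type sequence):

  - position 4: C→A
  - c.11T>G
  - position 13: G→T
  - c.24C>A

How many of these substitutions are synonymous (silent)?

Codon 2: CTT (Leu) → ATT (Ile) — missense.
Codon 4: ATG (Met) → AGG (Arg) — missense.
Codon 5: GAC (Asp) → TAC (Tyr) — missense.
Codon 8: TCC (Ser) → TCA (Ser) — synonymous.
Synonymous: 1 of 4.

1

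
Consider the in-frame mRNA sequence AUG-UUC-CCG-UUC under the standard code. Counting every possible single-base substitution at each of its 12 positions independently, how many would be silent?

5

Codon 1 (AUG, Met): 0 synonymous substitutions.
Codon 2 (UUC, Phe): 1 synonymous substitution.
Codon 3 (CCG, Pro): 3 synonymous substitutions.
Codon 4 (UUC, Phe): 1 synonymous substitution.
Total: 0 + 1 + 3 + 1 = 5.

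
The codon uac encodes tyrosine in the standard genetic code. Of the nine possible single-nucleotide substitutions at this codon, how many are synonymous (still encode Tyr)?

Position 1: none → 0 synonymous.
Position 2: none → 0 synonymous.
Position 3: UAU → 1 synonymous.
Total: 0 + 0 + 1 = 1.

1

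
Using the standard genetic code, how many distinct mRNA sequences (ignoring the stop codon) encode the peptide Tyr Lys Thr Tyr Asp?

Tyr: 2 codons.
Lys: 2 codons.
Thr: 4 codons.
Tyr: 2 codons.
Asp: 2 codons.
2 × 2 × 4 × 2 × 2 = 64.

64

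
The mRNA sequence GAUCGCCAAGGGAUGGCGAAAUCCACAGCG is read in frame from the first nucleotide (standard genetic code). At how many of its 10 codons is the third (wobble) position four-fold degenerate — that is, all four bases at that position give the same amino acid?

Codon 1 GAU (Asp): third position 2-fold.
Codon 2 CGC (Arg): third position 4-fold.
Codon 3 CAA (Gln): third position 2-fold.
Codon 4 GGG (Gly): third position 4-fold.
Codon 5 AUG (Met): third position 1-fold.
Codon 6 GCG (Ala): third position 4-fold.
Codon 7 AAA (Lys): third position 2-fold.
Codon 8 UCC (Ser): third position 4-fold.
Codon 9 ACA (Thr): third position 4-fold.
Codon 10 GCG (Ala): third position 4-fold.
Four-fold degenerate third positions: 6.

6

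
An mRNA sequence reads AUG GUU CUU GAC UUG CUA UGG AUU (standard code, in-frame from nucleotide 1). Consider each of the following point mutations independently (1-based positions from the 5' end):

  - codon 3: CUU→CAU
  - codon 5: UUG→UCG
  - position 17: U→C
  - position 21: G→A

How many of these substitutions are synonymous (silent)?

Codon 3: CUU (Leu) → CAU (His) — missense.
Codon 5: UUG (Leu) → UCG (Ser) — missense.
Codon 6: CUA (Leu) → CCA (Pro) — missense.
Codon 7: UGG (Trp) → UGA (Stop) — nonsense.
Synonymous: 0 of 4.

0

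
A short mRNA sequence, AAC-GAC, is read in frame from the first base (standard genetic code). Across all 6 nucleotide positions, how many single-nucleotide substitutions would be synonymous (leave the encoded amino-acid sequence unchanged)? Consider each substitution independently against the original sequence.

2

Codon 1 (AAC, Asn): 1 synonymous substitution.
Codon 2 (GAC, Asp): 1 synonymous substitution.
Total: 1 + 1 = 2.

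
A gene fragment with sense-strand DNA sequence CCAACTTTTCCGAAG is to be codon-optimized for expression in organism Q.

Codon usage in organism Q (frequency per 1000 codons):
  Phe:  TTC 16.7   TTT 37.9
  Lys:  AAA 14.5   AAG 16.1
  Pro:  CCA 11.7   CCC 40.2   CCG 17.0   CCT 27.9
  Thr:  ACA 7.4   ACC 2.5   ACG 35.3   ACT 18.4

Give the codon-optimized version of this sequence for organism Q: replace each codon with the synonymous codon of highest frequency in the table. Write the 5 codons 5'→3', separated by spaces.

CCC ACG TTT CCC AAG

Codon 1 (Pro): best is CCC at 40.2.
Codon 2 (Thr): best is ACG at 35.3.
Codon 3 (Phe): best is TTT at 37.9.
Codon 4 (Pro): best is CCC at 40.2.
Codon 5 (Lys): best is AAG at 16.1.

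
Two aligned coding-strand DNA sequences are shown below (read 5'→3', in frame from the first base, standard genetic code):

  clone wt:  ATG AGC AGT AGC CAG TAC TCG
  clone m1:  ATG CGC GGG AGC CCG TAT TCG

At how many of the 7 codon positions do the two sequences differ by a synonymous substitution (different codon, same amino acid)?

Codon 1: ATG Met / ATG Met — identical.
Codon 2: AGC Ser / CGC Arg — nonsynonymous.
Codon 3: AGT Ser / GGG Gly — nonsynonymous.
Codon 4: AGC Ser / AGC Ser — identical.
Codon 5: CAG Gln / CCG Pro — nonsynonymous.
Codon 6: TAC Tyr / TAT Tyr — synonymous.
Codon 7: TCG Ser / TCG Ser — identical.
Synonymous differences: 1.

1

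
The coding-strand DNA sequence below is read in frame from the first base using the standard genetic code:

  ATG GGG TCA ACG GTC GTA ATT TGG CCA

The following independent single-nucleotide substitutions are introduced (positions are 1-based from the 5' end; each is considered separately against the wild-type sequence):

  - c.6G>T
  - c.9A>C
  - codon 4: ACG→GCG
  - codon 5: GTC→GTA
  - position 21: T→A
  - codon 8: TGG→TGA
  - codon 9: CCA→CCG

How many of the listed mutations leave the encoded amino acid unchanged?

5

Codon 2: GGG (Gly) → GGT (Gly) — synonymous.
Codon 3: TCA (Ser) → TCC (Ser) — synonymous.
Codon 4: ACG (Thr) → GCG (Ala) — missense.
Codon 5: GTC (Val) → GTA (Val) — synonymous.
Codon 7: ATT (Ile) → ATA (Ile) — synonymous.
Codon 8: TGG (Trp) → TGA (Stop) — nonsense.
Codon 9: CCA (Pro) → CCG (Pro) — synonymous.
Synonymous: 5 of 7.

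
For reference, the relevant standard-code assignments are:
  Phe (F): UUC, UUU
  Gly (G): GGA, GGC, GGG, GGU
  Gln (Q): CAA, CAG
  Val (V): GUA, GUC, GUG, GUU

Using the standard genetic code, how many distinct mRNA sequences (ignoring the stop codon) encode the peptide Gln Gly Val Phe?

Gln: 2 codons.
Gly: 4 codons.
Val: 4 codons.
Phe: 2 codons.
2 × 4 × 4 × 2 = 64.

64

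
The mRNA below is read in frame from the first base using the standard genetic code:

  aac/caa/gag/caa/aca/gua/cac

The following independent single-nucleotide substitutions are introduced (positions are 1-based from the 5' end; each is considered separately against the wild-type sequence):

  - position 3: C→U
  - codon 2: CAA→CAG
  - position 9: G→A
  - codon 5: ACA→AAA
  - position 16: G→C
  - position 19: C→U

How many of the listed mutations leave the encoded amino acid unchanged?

Codon 1: AAC (Asn) → AAU (Asn) — synonymous.
Codon 2: CAA (Gln) → CAG (Gln) — synonymous.
Codon 3: GAG (Glu) → GAA (Glu) — synonymous.
Codon 5: ACA (Thr) → AAA (Lys) — missense.
Codon 6: GUA (Val) → CUA (Leu) — missense.
Codon 7: CAC (His) → UAC (Tyr) — missense.
Synonymous: 3 of 6.

3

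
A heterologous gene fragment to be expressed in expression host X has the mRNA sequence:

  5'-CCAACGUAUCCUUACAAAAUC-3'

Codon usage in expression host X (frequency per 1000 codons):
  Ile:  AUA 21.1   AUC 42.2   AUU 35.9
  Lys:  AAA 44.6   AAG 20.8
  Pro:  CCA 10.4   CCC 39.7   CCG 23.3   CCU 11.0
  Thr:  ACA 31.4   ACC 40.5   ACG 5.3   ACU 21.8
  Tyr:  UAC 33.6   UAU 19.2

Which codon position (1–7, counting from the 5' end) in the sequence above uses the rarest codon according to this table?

Codon 1 CCA (Pro): 10.4 per 1000.
Codon 2 ACG (Thr): 5.3 per 1000.
Codon 3 UAU (Tyr): 19.2 per 1000.
Codon 4 CCU (Pro): 11.0 per 1000.
Codon 5 UAC (Tyr): 33.6 per 1000.
Codon 6 AAA (Lys): 44.6 per 1000.
Codon 7 AUC (Ile): 42.2 per 1000.
Lowest frequency is 5.3 at codon 2.

2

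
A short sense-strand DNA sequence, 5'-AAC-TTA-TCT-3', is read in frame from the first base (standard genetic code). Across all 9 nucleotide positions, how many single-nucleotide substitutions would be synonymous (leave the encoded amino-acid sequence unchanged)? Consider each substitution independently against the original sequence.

6

Codon 1 (AAC, Asn): 1 synonymous substitution.
Codon 2 (TTA, Leu): 2 synonymous substitutions.
Codon 3 (TCT, Ser): 3 synonymous substitutions.
Total: 1 + 2 + 3 = 6.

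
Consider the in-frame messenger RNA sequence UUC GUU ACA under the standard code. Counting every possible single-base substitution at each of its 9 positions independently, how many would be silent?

Codon 1 (UUC, Phe): 1 synonymous substitution.
Codon 2 (GUU, Val): 3 synonymous substitutions.
Codon 3 (ACA, Thr): 3 synonymous substitutions.
Total: 1 + 3 + 3 = 7.

7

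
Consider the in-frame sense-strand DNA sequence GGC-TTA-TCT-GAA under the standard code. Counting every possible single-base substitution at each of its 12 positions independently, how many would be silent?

9

Codon 1 (GGC, Gly): 3 synonymous substitutions.
Codon 2 (TTA, Leu): 2 synonymous substitutions.
Codon 3 (TCT, Ser): 3 synonymous substitutions.
Codon 4 (GAA, Glu): 1 synonymous substitution.
Total: 3 + 2 + 3 + 1 = 9.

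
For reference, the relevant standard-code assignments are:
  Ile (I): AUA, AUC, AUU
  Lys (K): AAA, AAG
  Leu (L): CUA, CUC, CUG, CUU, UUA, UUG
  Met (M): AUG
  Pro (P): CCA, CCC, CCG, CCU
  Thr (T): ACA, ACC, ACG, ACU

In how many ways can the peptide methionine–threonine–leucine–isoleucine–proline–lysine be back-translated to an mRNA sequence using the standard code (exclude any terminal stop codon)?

576

Met: 1 codon.
Thr: 4 codons.
Leu: 6 codons.
Ile: 3 codons.
Pro: 4 codons.
Lys: 2 codons.
1 × 4 × 6 × 3 × 4 × 2 = 576.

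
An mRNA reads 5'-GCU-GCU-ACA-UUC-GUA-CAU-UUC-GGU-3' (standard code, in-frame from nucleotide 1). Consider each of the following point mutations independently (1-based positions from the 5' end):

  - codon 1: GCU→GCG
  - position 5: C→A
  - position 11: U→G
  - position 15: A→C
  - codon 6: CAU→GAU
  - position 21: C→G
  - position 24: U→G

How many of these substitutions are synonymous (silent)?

Codon 1: GCU (Ala) → GCG (Ala) — synonymous.
Codon 2: GCU (Ala) → GAU (Asp) — missense.
Codon 4: UUC (Phe) → UGC (Cys) — missense.
Codon 5: GUA (Val) → GUC (Val) — synonymous.
Codon 6: CAU (His) → GAU (Asp) — missense.
Codon 7: UUC (Phe) → UUG (Leu) — missense.
Codon 8: GGU (Gly) → GGG (Gly) — synonymous.
Synonymous: 3 of 7.

3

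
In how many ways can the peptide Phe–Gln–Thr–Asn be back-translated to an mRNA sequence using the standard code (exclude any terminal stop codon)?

Phe: 2 codons.
Gln: 2 codons.
Thr: 4 codons.
Asn: 2 codons.
2 × 2 × 4 × 2 = 32.

32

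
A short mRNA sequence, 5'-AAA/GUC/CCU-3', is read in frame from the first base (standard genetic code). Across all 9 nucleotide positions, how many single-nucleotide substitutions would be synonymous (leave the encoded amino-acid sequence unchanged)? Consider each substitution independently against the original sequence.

7

Codon 1 (AAA, Lys): 1 synonymous substitution.
Codon 2 (GUC, Val): 3 synonymous substitutions.
Codon 3 (CCU, Pro): 3 synonymous substitutions.
Total: 1 + 3 + 3 = 7.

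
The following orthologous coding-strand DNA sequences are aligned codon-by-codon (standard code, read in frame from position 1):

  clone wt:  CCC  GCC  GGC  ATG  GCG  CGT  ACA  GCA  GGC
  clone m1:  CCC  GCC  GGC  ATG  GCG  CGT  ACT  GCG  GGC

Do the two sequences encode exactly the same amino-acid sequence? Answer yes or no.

Codon 1: CCC Pro / CCC Pro — identical.
Codon 2: GCC Ala / GCC Ala — identical.
Codon 3: GGC Gly / GGC Gly — identical.
Codon 4: ATG Met / ATG Met — identical.
Codon 5: GCG Ala / GCG Ala — identical.
Codon 6: CGT Arg / CGT Arg — identical.
Codon 7: ACA Thr / ACT Thr — synonymous.
Codon 8: GCA Ala / GCG Ala — synonymous.
Codon 9: GGC Gly / GGC Gly — identical.
Nonsynonymous differences: 0 → same protein.

yes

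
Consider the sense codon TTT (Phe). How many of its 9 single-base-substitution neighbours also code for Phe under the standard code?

1

Position 1: none → 0 synonymous.
Position 2: none → 0 synonymous.
Position 3: TTC → 1 synonymous.
Total: 0 + 0 + 1 = 1.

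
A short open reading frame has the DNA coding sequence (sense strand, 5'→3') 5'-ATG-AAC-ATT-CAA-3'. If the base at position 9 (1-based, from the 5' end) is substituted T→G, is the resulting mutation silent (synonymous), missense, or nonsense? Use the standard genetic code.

missense

Position 9 falls in codon 3: ATT → Ile.
After the substitution the codon is ATG → Met.
Ile ≠ Met, so this is a missense mutation.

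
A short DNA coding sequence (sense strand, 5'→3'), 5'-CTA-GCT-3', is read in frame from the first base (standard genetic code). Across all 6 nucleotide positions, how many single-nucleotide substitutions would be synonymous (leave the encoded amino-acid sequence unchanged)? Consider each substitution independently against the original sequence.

Codon 1 (CTA, Leu): 4 synonymous substitutions.
Codon 2 (GCT, Ala): 3 synonymous substitutions.
Total: 4 + 3 = 7.

7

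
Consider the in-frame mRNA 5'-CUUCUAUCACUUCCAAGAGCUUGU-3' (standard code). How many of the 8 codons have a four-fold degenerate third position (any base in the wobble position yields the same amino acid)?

6

Codon 1 CUU (Leu): third position 4-fold.
Codon 2 CUA (Leu): third position 4-fold.
Codon 3 UCA (Ser): third position 4-fold.
Codon 4 CUU (Leu): third position 4-fold.
Codon 5 CCA (Pro): third position 4-fold.
Codon 6 AGA (Arg): third position 2-fold.
Codon 7 GCU (Ala): third position 4-fold.
Codon 8 UGU (Cys): third position 2-fold.
Four-fold degenerate third positions: 6.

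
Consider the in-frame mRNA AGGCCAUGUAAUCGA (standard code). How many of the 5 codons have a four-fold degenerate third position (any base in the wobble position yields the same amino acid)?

Codon 1 AGG (Arg): third position 2-fold.
Codon 2 CCA (Pro): third position 4-fold.
Codon 3 UGU (Cys): third position 2-fold.
Codon 4 AAU (Asn): third position 2-fold.
Codon 5 CGA (Arg): third position 4-fold.
Four-fold degenerate third positions: 2.

2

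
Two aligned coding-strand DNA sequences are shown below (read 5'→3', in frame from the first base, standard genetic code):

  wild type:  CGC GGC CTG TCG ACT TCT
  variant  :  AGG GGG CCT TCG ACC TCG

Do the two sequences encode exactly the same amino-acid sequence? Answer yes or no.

Codon 1: CGC Arg / AGG Arg — synonymous.
Codon 2: GGC Gly / GGG Gly — synonymous.
Codon 3: CTG Leu / CCT Pro — nonsynonymous.
Codon 4: TCG Ser / TCG Ser — identical.
Codon 5: ACT Thr / ACC Thr — synonymous.
Codon 6: TCT Ser / TCG Ser — synonymous.
Nonsynonymous differences: 1 → different protein.

no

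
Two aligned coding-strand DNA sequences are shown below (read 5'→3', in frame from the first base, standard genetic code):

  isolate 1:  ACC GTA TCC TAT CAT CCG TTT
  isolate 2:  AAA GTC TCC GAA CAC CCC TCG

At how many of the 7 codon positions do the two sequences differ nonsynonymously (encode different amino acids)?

3

Codon 1: ACC Thr / AAA Lys — nonsynonymous.
Codon 2: GTA Val / GTC Val — synonymous.
Codon 3: TCC Ser / TCC Ser — identical.
Codon 4: TAT Tyr / GAA Glu — nonsynonymous.
Codon 5: CAT His / CAC His — synonymous.
Codon 6: CCG Pro / CCC Pro — synonymous.
Codon 7: TTT Phe / TCG Ser — nonsynonymous.
Nonsynonymous differences: 3.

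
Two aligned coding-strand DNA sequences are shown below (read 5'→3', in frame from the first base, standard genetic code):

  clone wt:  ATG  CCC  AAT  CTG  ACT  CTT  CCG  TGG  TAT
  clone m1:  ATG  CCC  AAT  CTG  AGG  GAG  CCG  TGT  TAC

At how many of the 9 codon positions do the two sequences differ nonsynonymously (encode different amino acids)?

Codon 1: ATG Met / ATG Met — identical.
Codon 2: CCC Pro / CCC Pro — identical.
Codon 3: AAT Asn / AAT Asn — identical.
Codon 4: CTG Leu / CTG Leu — identical.
Codon 5: ACT Thr / AGG Arg — nonsynonymous.
Codon 6: CTT Leu / GAG Glu — nonsynonymous.
Codon 7: CCG Pro / CCG Pro — identical.
Codon 8: TGG Trp / TGT Cys — nonsynonymous.
Codon 9: TAT Tyr / TAC Tyr — synonymous.
Nonsynonymous differences: 3.

3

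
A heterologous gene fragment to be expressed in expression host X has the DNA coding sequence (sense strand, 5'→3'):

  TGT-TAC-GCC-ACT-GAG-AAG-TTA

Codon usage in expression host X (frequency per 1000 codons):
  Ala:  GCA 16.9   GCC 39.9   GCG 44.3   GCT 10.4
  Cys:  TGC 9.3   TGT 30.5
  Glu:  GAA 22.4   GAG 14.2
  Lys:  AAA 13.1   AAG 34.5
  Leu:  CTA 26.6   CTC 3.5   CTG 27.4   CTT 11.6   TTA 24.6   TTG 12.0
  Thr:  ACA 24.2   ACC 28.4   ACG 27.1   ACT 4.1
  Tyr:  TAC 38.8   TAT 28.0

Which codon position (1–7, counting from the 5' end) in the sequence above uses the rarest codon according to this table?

4

Codon 1 TGT (Cys): 30.5 per 1000.
Codon 2 TAC (Tyr): 38.8 per 1000.
Codon 3 GCC (Ala): 39.9 per 1000.
Codon 4 ACT (Thr): 4.1 per 1000.
Codon 5 GAG (Glu): 14.2 per 1000.
Codon 6 AAG (Lys): 34.5 per 1000.
Codon 7 TTA (Leu): 24.6 per 1000.
Lowest frequency is 4.1 at codon 4.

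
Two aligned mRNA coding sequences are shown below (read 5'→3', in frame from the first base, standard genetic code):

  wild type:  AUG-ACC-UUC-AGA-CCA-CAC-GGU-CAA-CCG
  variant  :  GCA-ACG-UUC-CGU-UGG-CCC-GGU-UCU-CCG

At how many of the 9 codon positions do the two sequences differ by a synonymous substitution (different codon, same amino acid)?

2

Codon 1: AUG Met / GCA Ala — nonsynonymous.
Codon 2: ACC Thr / ACG Thr — synonymous.
Codon 3: UUC Phe / UUC Phe — identical.
Codon 4: AGA Arg / CGU Arg — synonymous.
Codon 5: CCA Pro / UGG Trp — nonsynonymous.
Codon 6: CAC His / CCC Pro — nonsynonymous.
Codon 7: GGU Gly / GGU Gly — identical.
Codon 8: CAA Gln / UCU Ser — nonsynonymous.
Codon 9: CCG Pro / CCG Pro — identical.
Synonymous differences: 2.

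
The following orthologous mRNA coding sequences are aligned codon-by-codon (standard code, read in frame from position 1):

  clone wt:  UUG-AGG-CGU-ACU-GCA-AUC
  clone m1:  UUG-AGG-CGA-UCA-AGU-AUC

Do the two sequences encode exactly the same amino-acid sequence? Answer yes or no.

no

Codon 1: UUG Leu / UUG Leu — identical.
Codon 2: AGG Arg / AGG Arg — identical.
Codon 3: CGU Arg / CGA Arg — synonymous.
Codon 4: ACU Thr / UCA Ser — nonsynonymous.
Codon 5: GCA Ala / AGU Ser — nonsynonymous.
Codon 6: AUC Ile / AUC Ile — identical.
Nonsynonymous differences: 2 → different protein.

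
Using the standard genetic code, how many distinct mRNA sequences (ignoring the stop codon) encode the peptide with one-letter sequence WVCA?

32

Trp: 1 codon.
Val: 4 codons.
Cys: 2 codons.
Ala: 4 codons.
1 × 4 × 2 × 4 = 32.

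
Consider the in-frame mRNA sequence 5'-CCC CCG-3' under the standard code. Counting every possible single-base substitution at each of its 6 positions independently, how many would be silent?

Codon 1 (CCC, Pro): 3 synonymous substitutions.
Codon 2 (CCG, Pro): 3 synonymous substitutions.
Total: 3 + 3 = 6.

6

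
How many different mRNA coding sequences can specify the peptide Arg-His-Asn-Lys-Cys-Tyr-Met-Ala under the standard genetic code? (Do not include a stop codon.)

Arg: 6 codons.
His: 2 codons.
Asn: 2 codons.
Lys: 2 codons.
Cys: 2 codons.
Tyr: 2 codons.
Met: 1 codon.
Ala: 4 codons.
6 × 2 × 2 × 2 × 2 × 2 × 1 × 4 = 768.

768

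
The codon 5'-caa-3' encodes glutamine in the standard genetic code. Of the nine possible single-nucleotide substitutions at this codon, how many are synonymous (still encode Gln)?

1

Position 1: none → 0 synonymous.
Position 2: none → 0 synonymous.
Position 3: CAG → 1 synonymous.
Total: 0 + 0 + 1 = 1.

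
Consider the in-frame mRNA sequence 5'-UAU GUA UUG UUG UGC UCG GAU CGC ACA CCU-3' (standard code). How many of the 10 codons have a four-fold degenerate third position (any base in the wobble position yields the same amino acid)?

5

Codon 1 UAU (Tyr): third position 2-fold.
Codon 2 GUA (Val): third position 4-fold.
Codon 3 UUG (Leu): third position 2-fold.
Codon 4 UUG (Leu): third position 2-fold.
Codon 5 UGC (Cys): third position 2-fold.
Codon 6 UCG (Ser): third position 4-fold.
Codon 7 GAU (Asp): third position 2-fold.
Codon 8 CGC (Arg): third position 4-fold.
Codon 9 ACA (Thr): third position 4-fold.
Codon 10 CCU (Pro): third position 4-fold.
Four-fold degenerate third positions: 5.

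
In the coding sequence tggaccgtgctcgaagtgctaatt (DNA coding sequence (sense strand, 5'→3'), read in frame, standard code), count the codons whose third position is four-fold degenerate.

5

Codon 1 TGG (Trp): third position 1-fold.
Codon 2 ACC (Thr): third position 4-fold.
Codon 3 GTG (Val): third position 4-fold.
Codon 4 CTC (Leu): third position 4-fold.
Codon 5 GAA (Glu): third position 2-fold.
Codon 6 GTG (Val): third position 4-fold.
Codon 7 CTA (Leu): third position 4-fold.
Codon 8 ATT (Ile): third position 3-fold.
Four-fold degenerate third positions: 5.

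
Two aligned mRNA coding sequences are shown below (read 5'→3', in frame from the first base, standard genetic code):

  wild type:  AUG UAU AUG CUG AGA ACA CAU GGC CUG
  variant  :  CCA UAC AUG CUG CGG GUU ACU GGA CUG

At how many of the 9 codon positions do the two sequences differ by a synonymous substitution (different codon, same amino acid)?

Codon 1: AUG Met / CCA Pro — nonsynonymous.
Codon 2: UAU Tyr / UAC Tyr — synonymous.
Codon 3: AUG Met / AUG Met — identical.
Codon 4: CUG Leu / CUG Leu — identical.
Codon 5: AGA Arg / CGG Arg — synonymous.
Codon 6: ACA Thr / GUU Val — nonsynonymous.
Codon 7: CAU His / ACU Thr — nonsynonymous.
Codon 8: GGC Gly / GGA Gly — synonymous.
Codon 9: CUG Leu / CUG Leu — identical.
Synonymous differences: 3.

3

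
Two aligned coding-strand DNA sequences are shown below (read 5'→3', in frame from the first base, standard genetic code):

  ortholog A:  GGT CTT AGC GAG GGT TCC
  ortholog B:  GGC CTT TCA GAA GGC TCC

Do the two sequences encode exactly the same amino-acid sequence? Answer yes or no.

yes

Codon 1: GGT Gly / GGC Gly — synonymous.
Codon 2: CTT Leu / CTT Leu — identical.
Codon 3: AGC Ser / TCA Ser — synonymous.
Codon 4: GAG Glu / GAA Glu — synonymous.
Codon 5: GGT Gly / GGC Gly — synonymous.
Codon 6: TCC Ser / TCC Ser — identical.
Nonsynonymous differences: 0 → same protein.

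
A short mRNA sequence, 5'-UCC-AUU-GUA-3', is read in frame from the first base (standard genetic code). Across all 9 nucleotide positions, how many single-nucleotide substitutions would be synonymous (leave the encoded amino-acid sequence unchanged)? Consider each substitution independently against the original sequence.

8

Codon 1 (UCC, Ser): 3 synonymous substitutions.
Codon 2 (AUU, Ile): 2 synonymous substitutions.
Codon 3 (GUA, Val): 3 synonymous substitutions.
Total: 3 + 2 + 3 = 8.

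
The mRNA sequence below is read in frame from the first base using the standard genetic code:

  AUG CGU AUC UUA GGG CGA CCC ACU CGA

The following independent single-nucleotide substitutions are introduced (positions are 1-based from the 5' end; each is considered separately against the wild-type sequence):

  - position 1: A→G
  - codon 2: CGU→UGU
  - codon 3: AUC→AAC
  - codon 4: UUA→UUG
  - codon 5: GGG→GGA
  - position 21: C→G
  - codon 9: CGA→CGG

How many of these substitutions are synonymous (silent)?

Codon 1: AUG (Met) → GUG (Val) — missense.
Codon 2: CGU (Arg) → UGU (Cys) — missense.
Codon 3: AUC (Ile) → AAC (Asn) — missense.
Codon 4: UUA (Leu) → UUG (Leu) — synonymous.
Codon 5: GGG (Gly) → GGA (Gly) — synonymous.
Codon 7: CCC (Pro) → CCG (Pro) — synonymous.
Codon 9: CGA (Arg) → CGG (Arg) — synonymous.
Synonymous: 4 of 7.

4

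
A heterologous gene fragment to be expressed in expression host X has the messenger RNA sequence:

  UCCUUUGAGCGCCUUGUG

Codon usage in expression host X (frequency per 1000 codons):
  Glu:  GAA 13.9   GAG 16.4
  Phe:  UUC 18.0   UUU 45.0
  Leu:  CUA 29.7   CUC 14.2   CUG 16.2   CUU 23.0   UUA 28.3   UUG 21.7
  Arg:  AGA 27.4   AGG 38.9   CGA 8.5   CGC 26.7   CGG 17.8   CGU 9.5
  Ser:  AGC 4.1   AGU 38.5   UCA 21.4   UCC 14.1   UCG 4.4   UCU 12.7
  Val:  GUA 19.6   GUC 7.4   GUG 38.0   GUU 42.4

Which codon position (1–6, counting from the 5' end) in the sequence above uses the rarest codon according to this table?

Codon 1 UCC (Ser): 14.1 per 1000.
Codon 2 UUU (Phe): 45.0 per 1000.
Codon 3 GAG (Glu): 16.4 per 1000.
Codon 4 CGC (Arg): 26.7 per 1000.
Codon 5 CUU (Leu): 23.0 per 1000.
Codon 6 GUG (Val): 38.0 per 1000.
Lowest frequency is 14.1 at codon 1.

1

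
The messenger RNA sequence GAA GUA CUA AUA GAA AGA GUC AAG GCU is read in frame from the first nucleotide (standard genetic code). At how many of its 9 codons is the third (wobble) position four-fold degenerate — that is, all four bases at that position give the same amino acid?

Codon 1 GAA (Glu): third position 2-fold.
Codon 2 GUA (Val): third position 4-fold.
Codon 3 CUA (Leu): third position 4-fold.
Codon 4 AUA (Ile): third position 3-fold.
Codon 5 GAA (Glu): third position 2-fold.
Codon 6 AGA (Arg): third position 2-fold.
Codon 7 GUC (Val): third position 4-fold.
Codon 8 AAG (Lys): third position 2-fold.
Codon 9 GCU (Ala): third position 4-fold.
Four-fold degenerate third positions: 4.

4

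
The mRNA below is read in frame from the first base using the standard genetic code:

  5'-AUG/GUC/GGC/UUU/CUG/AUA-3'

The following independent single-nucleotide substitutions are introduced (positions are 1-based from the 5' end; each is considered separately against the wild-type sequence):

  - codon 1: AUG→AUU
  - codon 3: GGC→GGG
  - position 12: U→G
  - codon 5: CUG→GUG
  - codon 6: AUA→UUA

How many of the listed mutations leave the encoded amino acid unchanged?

1

Codon 1: AUG (Met) → AUU (Ile) — missense.
Codon 3: GGC (Gly) → GGG (Gly) — synonymous.
Codon 4: UUU (Phe) → UUG (Leu) — missense.
Codon 5: CUG (Leu) → GUG (Val) — missense.
Codon 6: AUA (Ile) → UUA (Leu) — missense.
Synonymous: 1 of 5.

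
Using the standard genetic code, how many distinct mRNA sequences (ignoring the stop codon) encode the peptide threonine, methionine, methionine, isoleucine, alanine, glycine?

192

Thr: 4 codons.
Met: 1 codon.
Met: 1 codon.
Ile: 3 codons.
Ala: 4 codons.
Gly: 4 codons.
4 × 1 × 1 × 3 × 4 × 4 = 192.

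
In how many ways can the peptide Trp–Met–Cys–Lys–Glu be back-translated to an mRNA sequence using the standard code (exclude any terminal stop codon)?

Trp: 1 codon.
Met: 1 codon.
Cys: 2 codons.
Lys: 2 codons.
Glu: 2 codons.
1 × 1 × 2 × 2 × 2 = 8.

8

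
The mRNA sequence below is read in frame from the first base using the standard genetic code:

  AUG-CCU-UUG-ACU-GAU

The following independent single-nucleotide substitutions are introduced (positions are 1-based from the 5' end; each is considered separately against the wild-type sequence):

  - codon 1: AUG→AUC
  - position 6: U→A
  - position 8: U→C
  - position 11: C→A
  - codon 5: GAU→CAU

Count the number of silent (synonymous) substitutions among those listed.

1

Codon 1: AUG (Met) → AUC (Ile) — missense.
Codon 2: CCU (Pro) → CCA (Pro) — synonymous.
Codon 3: UUG (Leu) → UCG (Ser) — missense.
Codon 4: ACU (Thr) → AAU (Asn) — missense.
Codon 5: GAU (Asp) → CAU (His) — missense.
Synonymous: 1 of 5.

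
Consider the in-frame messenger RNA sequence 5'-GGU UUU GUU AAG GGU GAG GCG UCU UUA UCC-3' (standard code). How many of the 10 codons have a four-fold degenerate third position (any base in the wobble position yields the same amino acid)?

6

Codon 1 GGU (Gly): third position 4-fold.
Codon 2 UUU (Phe): third position 2-fold.
Codon 3 GUU (Val): third position 4-fold.
Codon 4 AAG (Lys): third position 2-fold.
Codon 5 GGU (Gly): third position 4-fold.
Codon 6 GAG (Glu): third position 2-fold.
Codon 7 GCG (Ala): third position 4-fold.
Codon 8 UCU (Ser): third position 4-fold.
Codon 9 UUA (Leu): third position 2-fold.
Codon 10 UCC (Ser): third position 4-fold.
Four-fold degenerate third positions: 6.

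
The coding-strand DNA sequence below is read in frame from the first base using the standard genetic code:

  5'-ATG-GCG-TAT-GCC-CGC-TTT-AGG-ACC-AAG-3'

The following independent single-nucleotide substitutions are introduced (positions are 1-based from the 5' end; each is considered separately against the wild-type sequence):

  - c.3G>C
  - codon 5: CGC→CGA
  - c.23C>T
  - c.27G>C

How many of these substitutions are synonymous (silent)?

Codon 1: ATG (Met) → ATC (Ile) — missense.
Codon 5: CGC (Arg) → CGA (Arg) — synonymous.
Codon 8: ACC (Thr) → ATC (Ile) — missense.
Codon 9: AAG (Lys) → AAC (Asn) — missense.
Synonymous: 1 of 4.

1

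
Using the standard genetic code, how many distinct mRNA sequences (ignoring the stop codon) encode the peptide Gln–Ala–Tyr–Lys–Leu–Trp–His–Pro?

1536

Gln: 2 codons.
Ala: 4 codons.
Tyr: 2 codons.
Lys: 2 codons.
Leu: 6 codons.
Trp: 1 codon.
His: 2 codons.
Pro: 4 codons.
2 × 4 × 2 × 2 × 6 × 1 × 2 × 4 = 1536.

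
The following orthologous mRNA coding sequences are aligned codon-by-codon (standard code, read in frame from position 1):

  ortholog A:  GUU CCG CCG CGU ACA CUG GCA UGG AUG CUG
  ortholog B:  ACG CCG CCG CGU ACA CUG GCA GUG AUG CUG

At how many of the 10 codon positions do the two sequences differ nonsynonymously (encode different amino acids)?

2

Codon 1: GUU Val / ACG Thr — nonsynonymous.
Codon 2: CCG Pro / CCG Pro — identical.
Codon 3: CCG Pro / CCG Pro — identical.
Codon 4: CGU Arg / CGU Arg — identical.
Codon 5: ACA Thr / ACA Thr — identical.
Codon 6: CUG Leu / CUG Leu — identical.
Codon 7: GCA Ala / GCA Ala — identical.
Codon 8: UGG Trp / GUG Val — nonsynonymous.
Codon 9: AUG Met / AUG Met — identical.
Codon 10: CUG Leu / CUG Leu — identical.
Nonsynonymous differences: 2.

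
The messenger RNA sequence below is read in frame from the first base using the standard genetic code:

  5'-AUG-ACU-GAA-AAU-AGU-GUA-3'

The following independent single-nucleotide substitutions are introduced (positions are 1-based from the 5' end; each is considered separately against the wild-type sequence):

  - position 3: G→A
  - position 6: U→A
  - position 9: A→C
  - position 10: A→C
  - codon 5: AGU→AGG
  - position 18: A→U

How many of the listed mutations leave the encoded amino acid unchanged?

Codon 1: AUG (Met) → AUA (Ile) — missense.
Codon 2: ACU (Thr) → ACA (Thr) — synonymous.
Codon 3: GAA (Glu) → GAC (Asp) — missense.
Codon 4: AAU (Asn) → CAU (His) — missense.
Codon 5: AGU (Ser) → AGG (Arg) — missense.
Codon 6: GUA (Val) → GUU (Val) — synonymous.
Synonymous: 2 of 6.

2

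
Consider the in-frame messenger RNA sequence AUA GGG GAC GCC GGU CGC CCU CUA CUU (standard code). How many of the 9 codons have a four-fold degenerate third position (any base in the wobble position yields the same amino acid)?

Codon 1 AUA (Ile): third position 3-fold.
Codon 2 GGG (Gly): third position 4-fold.
Codon 3 GAC (Asp): third position 2-fold.
Codon 4 GCC (Ala): third position 4-fold.
Codon 5 GGU (Gly): third position 4-fold.
Codon 6 CGC (Arg): third position 4-fold.
Codon 7 CCU (Pro): third position 4-fold.
Codon 8 CUA (Leu): third position 4-fold.
Codon 9 CUU (Leu): third position 4-fold.
Four-fold degenerate third positions: 7.

7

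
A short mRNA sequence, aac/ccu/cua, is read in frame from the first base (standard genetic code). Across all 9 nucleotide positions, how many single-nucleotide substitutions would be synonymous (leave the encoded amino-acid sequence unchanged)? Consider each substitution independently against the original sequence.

Codon 1 (AAC, Asn): 1 synonymous substitution.
Codon 2 (CCU, Pro): 3 synonymous substitutions.
Codon 3 (CUA, Leu): 4 synonymous substitutions.
Total: 1 + 3 + 4 = 8.

8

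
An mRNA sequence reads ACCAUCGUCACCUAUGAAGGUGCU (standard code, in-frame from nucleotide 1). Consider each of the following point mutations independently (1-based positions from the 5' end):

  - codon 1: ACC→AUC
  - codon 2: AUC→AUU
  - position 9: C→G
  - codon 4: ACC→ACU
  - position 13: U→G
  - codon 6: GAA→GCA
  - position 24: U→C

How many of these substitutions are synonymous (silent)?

Codon 1: ACC (Thr) → AUC (Ile) — missense.
Codon 2: AUC (Ile) → AUU (Ile) — synonymous.
Codon 3: GUC (Val) → GUG (Val) — synonymous.
Codon 4: ACC (Thr) → ACU (Thr) — synonymous.
Codon 5: UAU (Tyr) → GAU (Asp) — missense.
Codon 6: GAA (Glu) → GCA (Ala) — missense.
Codon 8: GCU (Ala) → GCC (Ala) — synonymous.
Synonymous: 4 of 7.

4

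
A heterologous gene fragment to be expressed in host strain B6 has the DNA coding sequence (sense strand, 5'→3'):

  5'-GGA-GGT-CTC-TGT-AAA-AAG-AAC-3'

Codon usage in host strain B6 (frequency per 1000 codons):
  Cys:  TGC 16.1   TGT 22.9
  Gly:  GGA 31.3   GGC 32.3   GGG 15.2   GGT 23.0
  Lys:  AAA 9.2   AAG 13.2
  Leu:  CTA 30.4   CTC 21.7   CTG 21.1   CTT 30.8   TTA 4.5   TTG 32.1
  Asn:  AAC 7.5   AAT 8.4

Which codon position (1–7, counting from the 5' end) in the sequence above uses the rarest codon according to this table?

Codon 1 GGA (Gly): 31.3 per 1000.
Codon 2 GGT (Gly): 23.0 per 1000.
Codon 3 CTC (Leu): 21.7 per 1000.
Codon 4 TGT (Cys): 22.9 per 1000.
Codon 5 AAA (Lys): 9.2 per 1000.
Codon 6 AAG (Lys): 13.2 per 1000.
Codon 7 AAC (Asn): 7.5 per 1000.
Lowest frequency is 7.5 at codon 7.

7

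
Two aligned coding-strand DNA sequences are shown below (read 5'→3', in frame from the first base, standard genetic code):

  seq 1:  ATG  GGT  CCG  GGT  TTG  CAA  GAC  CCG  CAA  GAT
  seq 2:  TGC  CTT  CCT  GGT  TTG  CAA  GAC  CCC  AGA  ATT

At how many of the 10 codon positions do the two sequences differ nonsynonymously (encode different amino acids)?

4

Codon 1: ATG Met / TGC Cys — nonsynonymous.
Codon 2: GGT Gly / CTT Leu — nonsynonymous.
Codon 3: CCG Pro / CCT Pro — synonymous.
Codon 4: GGT Gly / GGT Gly — identical.
Codon 5: TTG Leu / TTG Leu — identical.
Codon 6: CAA Gln / CAA Gln — identical.
Codon 7: GAC Asp / GAC Asp — identical.
Codon 8: CCG Pro / CCC Pro — synonymous.
Codon 9: CAA Gln / AGA Arg — nonsynonymous.
Codon 10: GAT Asp / ATT Ile — nonsynonymous.
Nonsynonymous differences: 4.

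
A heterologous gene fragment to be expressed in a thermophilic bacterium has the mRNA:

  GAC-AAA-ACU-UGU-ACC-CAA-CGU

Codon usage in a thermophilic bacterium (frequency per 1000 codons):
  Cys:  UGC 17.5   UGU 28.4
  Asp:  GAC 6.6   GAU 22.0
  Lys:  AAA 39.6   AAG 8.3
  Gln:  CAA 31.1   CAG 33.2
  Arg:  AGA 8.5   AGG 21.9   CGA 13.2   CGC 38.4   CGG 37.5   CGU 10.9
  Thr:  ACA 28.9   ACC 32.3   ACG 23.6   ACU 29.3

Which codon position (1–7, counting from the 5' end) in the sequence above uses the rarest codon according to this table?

Codon 1 GAC (Asp): 6.6 per 1000.
Codon 2 AAA (Lys): 39.6 per 1000.
Codon 3 ACU (Thr): 29.3 per 1000.
Codon 4 UGU (Cys): 28.4 per 1000.
Codon 5 ACC (Thr): 32.3 per 1000.
Codon 6 CAA (Gln): 31.1 per 1000.
Codon 7 CGU (Arg): 10.9 per 1000.
Lowest frequency is 6.6 at codon 1.

1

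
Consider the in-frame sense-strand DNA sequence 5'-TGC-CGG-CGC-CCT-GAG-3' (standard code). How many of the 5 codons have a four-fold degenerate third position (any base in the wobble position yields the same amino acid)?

Codon 1 TGC (Cys): third position 2-fold.
Codon 2 CGG (Arg): third position 4-fold.
Codon 3 CGC (Arg): third position 4-fold.
Codon 4 CCT (Pro): third position 4-fold.
Codon 5 GAG (Glu): third position 2-fold.
Four-fold degenerate third positions: 3.

3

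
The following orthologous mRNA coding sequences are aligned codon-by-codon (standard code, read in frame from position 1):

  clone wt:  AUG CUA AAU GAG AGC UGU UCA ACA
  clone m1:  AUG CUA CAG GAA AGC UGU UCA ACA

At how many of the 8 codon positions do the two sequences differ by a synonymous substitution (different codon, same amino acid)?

Codon 1: AUG Met / AUG Met — identical.
Codon 2: CUA Leu / CUA Leu — identical.
Codon 3: AAU Asn / CAG Gln — nonsynonymous.
Codon 4: GAG Glu / GAA Glu — synonymous.
Codon 5: AGC Ser / AGC Ser — identical.
Codon 6: UGU Cys / UGU Cys — identical.
Codon 7: UCA Ser / UCA Ser — identical.
Codon 8: ACA Thr / ACA Thr — identical.
Synonymous differences: 1.

1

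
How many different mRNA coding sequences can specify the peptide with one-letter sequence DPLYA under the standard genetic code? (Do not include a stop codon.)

Asp: 2 codons.
Pro: 4 codons.
Leu: 6 codons.
Tyr: 2 codons.
Ala: 4 codons.
2 × 4 × 6 × 2 × 4 = 384.

384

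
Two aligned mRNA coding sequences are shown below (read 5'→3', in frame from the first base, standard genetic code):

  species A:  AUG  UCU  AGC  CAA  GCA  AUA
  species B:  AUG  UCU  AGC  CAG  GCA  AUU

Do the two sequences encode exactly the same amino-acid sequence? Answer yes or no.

Codon 1: AUG Met / AUG Met — identical.
Codon 2: UCU Ser / UCU Ser — identical.
Codon 3: AGC Ser / AGC Ser — identical.
Codon 4: CAA Gln / CAG Gln — synonymous.
Codon 5: GCA Ala / GCA Ala — identical.
Codon 6: AUA Ile / AUU Ile — synonymous.
Nonsynonymous differences: 0 → same protein.

yes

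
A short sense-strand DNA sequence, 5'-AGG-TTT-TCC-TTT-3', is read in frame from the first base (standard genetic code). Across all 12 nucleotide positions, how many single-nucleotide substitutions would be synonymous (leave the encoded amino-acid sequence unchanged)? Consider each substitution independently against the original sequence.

7

Codon 1 (AGG, Arg): 2 synonymous substitutions.
Codon 2 (TTT, Phe): 1 synonymous substitution.
Codon 3 (TCC, Ser): 3 synonymous substitutions.
Codon 4 (TTT, Phe): 1 synonymous substitution.
Total: 2 + 1 + 3 + 1 = 7.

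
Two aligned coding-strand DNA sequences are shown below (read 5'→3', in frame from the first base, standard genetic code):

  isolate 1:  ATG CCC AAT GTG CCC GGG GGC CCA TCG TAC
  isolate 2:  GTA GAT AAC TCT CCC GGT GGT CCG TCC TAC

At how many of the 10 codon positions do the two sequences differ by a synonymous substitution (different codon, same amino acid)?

5

Codon 1: ATG Met / GTA Val — nonsynonymous.
Codon 2: CCC Pro / GAT Asp — nonsynonymous.
Codon 3: AAT Asn / AAC Asn — synonymous.
Codon 4: GTG Val / TCT Ser — nonsynonymous.
Codon 5: CCC Pro / CCC Pro — identical.
Codon 6: GGG Gly / GGT Gly — synonymous.
Codon 7: GGC Gly / GGT Gly — synonymous.
Codon 8: CCA Pro / CCG Pro — synonymous.
Codon 9: TCG Ser / TCC Ser — synonymous.
Codon 10: TAC Tyr / TAC Tyr — identical.
Synonymous differences: 5.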